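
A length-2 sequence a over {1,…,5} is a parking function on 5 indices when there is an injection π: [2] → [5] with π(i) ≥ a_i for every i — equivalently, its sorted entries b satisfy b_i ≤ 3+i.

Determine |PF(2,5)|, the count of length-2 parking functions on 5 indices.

#PF = (5−2+1)·(5+1)^(2−1) = 4×6 = 24
One tuple (2,5) → sorted (2,5): b_i ≤ 3+i ∀i, a PF.

24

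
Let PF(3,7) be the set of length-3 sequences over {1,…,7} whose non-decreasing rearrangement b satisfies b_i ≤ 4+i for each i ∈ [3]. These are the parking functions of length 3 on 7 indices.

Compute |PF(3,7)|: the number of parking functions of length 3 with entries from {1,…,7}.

#PF = 5·8^2 = 5×64 = 320 (Konheim–Weiss)
One tuple (2,3,2) → sorted (2,2,3): b_i ≤ 4+i ∀i, a PF.

320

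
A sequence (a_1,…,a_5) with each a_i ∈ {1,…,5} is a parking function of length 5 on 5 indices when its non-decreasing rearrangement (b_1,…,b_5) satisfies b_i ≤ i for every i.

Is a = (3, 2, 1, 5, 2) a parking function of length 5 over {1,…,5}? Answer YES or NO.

Rearranged: b = (1, 2, 2, 3, 5).
  b_1=1 ≤ 1
  b_2=2 ≤ 2
  b_3=2 ≤ 3
  b_4=3 ≤ 4
  b_5=5 ≤ 5
All bounds hold ⇒ YES

YES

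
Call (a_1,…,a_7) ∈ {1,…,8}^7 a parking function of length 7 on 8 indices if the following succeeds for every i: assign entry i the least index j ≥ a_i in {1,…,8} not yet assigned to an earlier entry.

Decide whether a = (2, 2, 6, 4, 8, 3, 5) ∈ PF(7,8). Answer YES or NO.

YES

Rearranged: b = (2, 2, 3, 4, 5, 6, 8).
  b_1=2 ≤ 2
  b_2=2 ≤ 3
  b_3=3 ≤ 4
  b_4=4 ≤ 5
  b_5=5 ≤ 6
  b_6=6 ≤ 7
  b_7=8 ≤ 8
All bounds hold ⇒ YES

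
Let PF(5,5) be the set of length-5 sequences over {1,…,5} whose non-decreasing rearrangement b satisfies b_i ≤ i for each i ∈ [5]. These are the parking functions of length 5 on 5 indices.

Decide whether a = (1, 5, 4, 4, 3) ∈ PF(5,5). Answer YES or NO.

NO

Rearranged: b = (1, 3, 4, 4, 5).
  b_1=1 ≤ 1
  b_2=3 > 2
  fails at i=2 ⇒ NO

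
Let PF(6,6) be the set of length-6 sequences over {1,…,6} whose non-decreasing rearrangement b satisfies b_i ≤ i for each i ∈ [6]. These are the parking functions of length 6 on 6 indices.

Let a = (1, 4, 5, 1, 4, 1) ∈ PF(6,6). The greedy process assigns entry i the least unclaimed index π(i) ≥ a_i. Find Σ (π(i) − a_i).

5

Σπ(i) = 1+…+6 = 21; Σa = 1+4+5+1+4+1 = 16; disp = 21−16 = 5.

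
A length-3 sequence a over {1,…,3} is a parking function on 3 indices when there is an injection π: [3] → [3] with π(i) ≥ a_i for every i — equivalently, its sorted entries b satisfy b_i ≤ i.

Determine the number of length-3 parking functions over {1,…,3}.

#PF = (3−3+1)·(3+1)^(3−1) = 1·16 = 16 (Konheim–Weiss)
Check (1,2,3) → sorted (1,2,3): b_i ≤ i ∀i, a PF.

16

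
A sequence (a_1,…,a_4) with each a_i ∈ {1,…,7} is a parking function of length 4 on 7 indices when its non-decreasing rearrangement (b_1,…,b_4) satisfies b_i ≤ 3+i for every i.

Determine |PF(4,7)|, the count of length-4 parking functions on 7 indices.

2048

#PF = (7+1−4)·(7+1)^{4−1} = 4 · 512 = 2048 [KW]
One tuple (6,1,5,1) → sorted (1,1,5,6): b_i ≤ 3+i ∀i, a PF.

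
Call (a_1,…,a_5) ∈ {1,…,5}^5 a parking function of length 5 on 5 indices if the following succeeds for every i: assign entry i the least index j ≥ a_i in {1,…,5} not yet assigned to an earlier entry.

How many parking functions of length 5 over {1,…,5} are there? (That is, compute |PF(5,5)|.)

Count = (6−5)·6^(5−1) = 1×1296 = 1296 (Konheim–Weiss)
One tuple (5,3,1,2,3) → sorted (1,2,3,3,5): b_i ≤ i ∀i, a PF.

1296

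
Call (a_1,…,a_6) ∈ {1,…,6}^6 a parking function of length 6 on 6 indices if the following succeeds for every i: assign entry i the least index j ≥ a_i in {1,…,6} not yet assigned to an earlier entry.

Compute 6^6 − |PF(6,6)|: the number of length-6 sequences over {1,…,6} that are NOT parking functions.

|PF(6,6)| = (6−6+1)·(6+1)^(6−1) = 1 · 16807 = 16807
One tuple (3,5,4,6,4,6) → sorted (3,4,4,5,6,6): b_1=3>1, not a PF.
Total 46656; non-PF = 46656−16807 = 29849

29849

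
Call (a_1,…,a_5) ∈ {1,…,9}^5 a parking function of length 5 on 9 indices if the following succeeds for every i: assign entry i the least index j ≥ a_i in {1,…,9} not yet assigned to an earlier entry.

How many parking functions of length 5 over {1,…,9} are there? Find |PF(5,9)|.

50000

|PF| = 5·10^4 = 5×10000 = 50000
Check (2,8,9,3,6) → sorted (2,3,6,8,9): b_i ≤ 4+i ∀i, a PF.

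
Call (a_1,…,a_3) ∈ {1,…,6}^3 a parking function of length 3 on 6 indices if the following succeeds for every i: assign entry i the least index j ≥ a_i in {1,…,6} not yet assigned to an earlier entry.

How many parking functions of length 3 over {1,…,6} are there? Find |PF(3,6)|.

196

#PF = (7−3)·7^(3−1) = 4 · 49 = 196
E.g. (2,2,2) → sorted (2,2,2): b_i ≤ 3+i ∀i, a PF.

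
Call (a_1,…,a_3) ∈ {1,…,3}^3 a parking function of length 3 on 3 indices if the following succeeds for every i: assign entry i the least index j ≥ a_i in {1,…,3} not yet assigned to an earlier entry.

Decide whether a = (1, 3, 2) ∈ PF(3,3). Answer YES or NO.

Order a: b = (1, 2, 3).
  b_1=1 ≤ 1
  b_2=2 ≤ 2
  b_3=3 ≤ 3
All bounds hold ⇒ YES

YES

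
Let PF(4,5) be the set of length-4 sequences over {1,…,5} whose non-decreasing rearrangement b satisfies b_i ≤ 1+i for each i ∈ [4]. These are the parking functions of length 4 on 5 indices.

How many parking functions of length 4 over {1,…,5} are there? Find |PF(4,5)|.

|PF(4,5)| = 2·6^3 = 2 · 216 = 432 (Konheim–Weiss)
Example (1,3,3,1) → sorted (1,1,3,3): b_i ≤ 1+i ∀i, a PF.

432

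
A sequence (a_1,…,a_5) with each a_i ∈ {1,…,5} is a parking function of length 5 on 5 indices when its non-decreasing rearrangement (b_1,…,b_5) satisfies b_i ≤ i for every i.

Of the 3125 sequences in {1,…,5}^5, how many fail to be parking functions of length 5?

1829

|PF(5,5)| = (5+1−5)·(5+1)^{5−1} = 1 · 1296 = 1296
Example (3,3,3,2,2) → sorted (2,2,3,3,3): b_1=2>1, not a PF.
5^5 − 1296 = 3125 − 1296 = 1829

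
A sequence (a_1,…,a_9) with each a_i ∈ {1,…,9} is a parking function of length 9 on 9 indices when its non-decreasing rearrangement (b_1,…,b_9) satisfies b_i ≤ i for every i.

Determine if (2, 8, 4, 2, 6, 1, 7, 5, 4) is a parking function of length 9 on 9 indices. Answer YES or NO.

Sorted: b = (1, 2, 2, 4, 4, 5, 6, 7, 8).
  b_1=1 ≤ 1
  b_2=2 ≤ 2
  b_3=2 ≤ 3
  b_4=4 ≤ 4
  b_5=4 ≤ 5
  b_6=5 ≤ 6
  b_7=6 ≤ 7
  b_8=7 ≤ 8
  b_9=8 ≤ 9
All bounds hold ⇒ YES

YES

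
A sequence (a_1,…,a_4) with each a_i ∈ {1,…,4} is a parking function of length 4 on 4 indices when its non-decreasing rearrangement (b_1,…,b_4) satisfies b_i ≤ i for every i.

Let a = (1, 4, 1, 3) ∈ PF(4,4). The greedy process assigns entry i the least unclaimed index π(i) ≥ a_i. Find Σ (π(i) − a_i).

Σπ = 4·5/2 = 10 (π permutes [4]); Σa = 1+4+1+3 = 9; disp = 10−9 = 1.

1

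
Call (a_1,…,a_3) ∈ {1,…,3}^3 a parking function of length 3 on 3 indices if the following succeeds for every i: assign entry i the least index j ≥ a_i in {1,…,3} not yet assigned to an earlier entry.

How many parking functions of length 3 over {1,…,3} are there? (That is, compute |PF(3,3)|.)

16

|PF(3,3)| = (4−3)·4^(3−1) = 1 · 16 = 16 (Pollak)
Example (2,2,1) → sorted (1,2,2): b_i ≤ i ∀i, a PF.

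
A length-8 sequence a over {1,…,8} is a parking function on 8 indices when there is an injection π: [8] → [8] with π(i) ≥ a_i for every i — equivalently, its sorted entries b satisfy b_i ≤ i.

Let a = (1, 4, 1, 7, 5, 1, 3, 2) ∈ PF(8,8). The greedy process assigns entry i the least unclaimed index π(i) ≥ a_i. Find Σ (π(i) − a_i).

12

Σπ = 36 ({1..8} each once); Σa = 1+4+1+7+5+1+3+2 = 24; disp = 36−24 = 12.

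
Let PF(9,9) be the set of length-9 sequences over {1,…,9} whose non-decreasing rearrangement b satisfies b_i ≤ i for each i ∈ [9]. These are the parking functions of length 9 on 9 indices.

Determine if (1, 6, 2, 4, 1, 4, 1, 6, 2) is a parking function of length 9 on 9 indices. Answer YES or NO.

Sorted: b = (1, 1, 1, 2, 2, 4, 4, 6, 6).
  b_1=1 ≤ 1
  b_2=1 ≤ 2
  b_3=1 ≤ 3
  b_4=2 ≤ 4
  b_5=2 ≤ 5
  b_6=4 ≤ 6
  b_7=4 ≤ 7
  b_8=6 ≤ 8
  b_9=6 ≤ 9
All bounds hold ⇒ YES

YES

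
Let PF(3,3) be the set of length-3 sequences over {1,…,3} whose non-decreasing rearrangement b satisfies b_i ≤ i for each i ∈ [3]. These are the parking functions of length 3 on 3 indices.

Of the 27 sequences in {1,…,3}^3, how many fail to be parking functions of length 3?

|PF(3,3)| = 1·4^2 = 1 · 16 = 16 (Konheim–Weiss)
One tuple (3,2,3) → sorted (2,3,3): b_1=2>1, not a PF.
So 27 − 16 = 11 fail.

11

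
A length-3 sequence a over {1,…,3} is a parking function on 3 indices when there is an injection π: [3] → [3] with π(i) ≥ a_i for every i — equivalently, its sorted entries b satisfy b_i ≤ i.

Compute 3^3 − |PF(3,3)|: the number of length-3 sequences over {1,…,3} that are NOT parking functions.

11

Count = 1·4^2 = 1·16 = 16 (Konheim–Weiss)
One tuple (3,3,3) → sorted (3,3,3): b_1=3>1, not a PF.
So 27 − 16 = 11 fail.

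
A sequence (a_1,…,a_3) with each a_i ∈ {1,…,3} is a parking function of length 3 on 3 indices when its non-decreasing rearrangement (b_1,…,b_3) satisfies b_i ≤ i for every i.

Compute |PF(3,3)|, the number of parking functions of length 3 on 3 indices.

|PF| = (3+1−3)·(3+1)^{3−1} = 1 · 16 = 16 (Konheim–Weiss)
Example (2,1,1) → sorted (1,1,2): b_i ≤ i ∀i, a PF.

16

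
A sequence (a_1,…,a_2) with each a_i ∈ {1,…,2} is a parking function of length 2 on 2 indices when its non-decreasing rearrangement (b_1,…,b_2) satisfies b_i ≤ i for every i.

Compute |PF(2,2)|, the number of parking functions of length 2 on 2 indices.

3

|PF| = (3−2)·3^(2−1) = 1 · 3 = 3
Check (1,1) → sorted (1,1): b_i ≤ i ∀i, a PF.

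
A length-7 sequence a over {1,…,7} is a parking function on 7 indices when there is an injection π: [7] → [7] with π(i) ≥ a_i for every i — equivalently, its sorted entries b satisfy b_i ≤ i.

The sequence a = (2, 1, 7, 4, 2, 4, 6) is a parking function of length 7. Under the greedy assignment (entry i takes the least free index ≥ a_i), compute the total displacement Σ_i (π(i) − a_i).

2

Σπ(i) = 1+…+7 = 28; Σa = 2+1+7+4+2+4+6 = 26; disp = 28−26 = 2.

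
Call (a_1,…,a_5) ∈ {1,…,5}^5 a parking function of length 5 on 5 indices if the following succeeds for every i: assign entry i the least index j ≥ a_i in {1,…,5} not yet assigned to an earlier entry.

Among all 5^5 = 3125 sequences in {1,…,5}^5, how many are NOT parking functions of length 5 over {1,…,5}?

1829

|PF| = (6−5)·6^(5−1) = 1 · 1296 = 1296 (Konheim–Weiss)
Example (2,5,4,4,5) → sorted (2,4,4,5,5): b_1=2>1, not a PF.
So 3125 − 1296 = 1829 fail.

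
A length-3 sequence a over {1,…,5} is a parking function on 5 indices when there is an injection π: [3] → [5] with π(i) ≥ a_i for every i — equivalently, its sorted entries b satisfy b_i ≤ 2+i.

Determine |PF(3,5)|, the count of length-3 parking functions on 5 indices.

108

|PF(3,5)| = 3·6^2 = 3×36 = 108
Example (1,5,3) → sorted (1,3,5): b_i ≤ 2+i ∀i, a PF.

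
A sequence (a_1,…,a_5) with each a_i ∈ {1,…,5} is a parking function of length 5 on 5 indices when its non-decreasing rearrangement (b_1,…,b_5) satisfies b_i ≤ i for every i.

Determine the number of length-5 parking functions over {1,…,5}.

1296

#PF = (5−5+1)·(5+1)^(5−1) = 1×1296 = 1296 [KW]
E.g. (1,5,2,3,3) → sorted (1,2,3,3,5): b_i ≤ i ∀i, a PF.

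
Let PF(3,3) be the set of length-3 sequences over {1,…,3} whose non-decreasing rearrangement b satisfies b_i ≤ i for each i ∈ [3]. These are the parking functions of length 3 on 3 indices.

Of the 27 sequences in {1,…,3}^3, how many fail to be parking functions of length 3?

11

|PF| = (3+1−3)·(3+1)^{3−1} = 1 · 16 = 16 [KW]
Example (3,3,3) → sorted (3,3,3): b_1=3>1, not a PF.
3^3 − 16 = 27 − 16 = 11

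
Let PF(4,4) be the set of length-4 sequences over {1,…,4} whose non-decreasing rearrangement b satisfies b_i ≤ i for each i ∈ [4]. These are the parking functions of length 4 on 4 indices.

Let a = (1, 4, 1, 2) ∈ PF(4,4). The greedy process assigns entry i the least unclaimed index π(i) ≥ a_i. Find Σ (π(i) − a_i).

Σπ = 4·5/2 = 10 (π permutes [4]); Σa = 1+4+1+2 = 8; disp = 10−8 = 2.

2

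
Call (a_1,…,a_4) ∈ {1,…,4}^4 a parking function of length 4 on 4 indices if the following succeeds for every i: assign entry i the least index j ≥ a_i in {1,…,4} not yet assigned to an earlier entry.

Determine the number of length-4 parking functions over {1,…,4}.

#PF = (4+1−4)·(4+1)^{4−1} = 1×125 = 125 (Pollak)
One tuple (3,2,1,2) → sorted (1,2,2,3): b_i ≤ i ∀i, a PF.

125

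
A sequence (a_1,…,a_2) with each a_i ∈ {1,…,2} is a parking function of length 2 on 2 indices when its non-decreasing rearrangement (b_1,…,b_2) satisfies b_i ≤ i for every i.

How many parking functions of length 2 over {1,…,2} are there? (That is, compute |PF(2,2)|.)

3

|PF| = (3−2)·3^(2−1) = 1 · 3 = 3 (Pollak)
Check (1,2) → sorted (1,2): b_i ≤ i ∀i, a PF.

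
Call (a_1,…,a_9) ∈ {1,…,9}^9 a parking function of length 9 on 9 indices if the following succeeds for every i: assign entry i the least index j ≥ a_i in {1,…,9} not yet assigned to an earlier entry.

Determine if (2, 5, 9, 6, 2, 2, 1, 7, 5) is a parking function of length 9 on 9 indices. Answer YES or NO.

YES

Rearranged: b = (1, 2, 2, 2, 5, 5, 6, 7, 9).
  b_1=1 ≤ 1
  b_2=2 ≤ 2
  b_3=2 ≤ 3
  b_4=2 ≤ 4
  b_5=5 ≤ 5
  b_6=5 ≤ 6
  b_7=6 ≤ 7
  b_8=7 ≤ 8
  b_9=9 ≤ 9
All bounds hold ⇒ YES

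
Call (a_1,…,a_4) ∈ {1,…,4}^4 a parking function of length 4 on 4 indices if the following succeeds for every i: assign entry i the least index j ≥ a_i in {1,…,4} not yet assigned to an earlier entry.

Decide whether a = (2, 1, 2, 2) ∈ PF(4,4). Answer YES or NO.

YES

Order a: b = (1, 2, 2, 2).
  b_1=1 ≤ 1
  b_2=2 ≤ 2
  b_3=2 ≤ 3
  b_4=2 ≤ 4
All bounds hold ⇒ YES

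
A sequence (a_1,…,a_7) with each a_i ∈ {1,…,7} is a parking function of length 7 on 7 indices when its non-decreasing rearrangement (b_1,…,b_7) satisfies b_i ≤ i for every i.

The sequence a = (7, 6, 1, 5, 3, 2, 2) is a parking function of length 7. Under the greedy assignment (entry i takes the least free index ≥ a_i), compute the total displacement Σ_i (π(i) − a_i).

2

Σπ = 7·8/2 = 28 (π permutes [7]); Σa = 7+6+1+5+3+2+2 = 26; disp = 28−26 = 2.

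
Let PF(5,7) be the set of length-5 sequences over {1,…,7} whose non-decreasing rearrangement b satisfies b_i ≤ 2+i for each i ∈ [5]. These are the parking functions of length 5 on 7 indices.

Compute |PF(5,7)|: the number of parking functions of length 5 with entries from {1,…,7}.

12288

|PF| = 3·8^4 = 3×4096 = 12288 [KW]
E.g. (6,1,4,5,6) → sorted (1,4,5,6,6): b_i ≤ 2+i ∀i, a PF.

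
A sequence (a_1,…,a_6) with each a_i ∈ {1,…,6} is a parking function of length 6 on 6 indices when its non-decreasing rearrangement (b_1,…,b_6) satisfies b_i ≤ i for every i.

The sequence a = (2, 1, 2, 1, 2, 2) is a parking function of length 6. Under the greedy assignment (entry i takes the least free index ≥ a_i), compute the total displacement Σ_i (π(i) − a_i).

Σπ = 21 ({1..6} each once); Σa = 2+1+2+1+2+2 = 10; disp = 21−10 = 11.

11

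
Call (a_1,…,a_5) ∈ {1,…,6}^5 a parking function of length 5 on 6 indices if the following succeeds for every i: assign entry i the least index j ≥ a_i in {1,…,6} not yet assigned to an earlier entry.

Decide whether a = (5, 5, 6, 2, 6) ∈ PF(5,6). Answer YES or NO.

NO

Rearranged: b = (2, 5, 5, 6, 6).
  b_1=2 ≤ 2
  b_2=5 > 3
  fails at i=2 ⇒ NO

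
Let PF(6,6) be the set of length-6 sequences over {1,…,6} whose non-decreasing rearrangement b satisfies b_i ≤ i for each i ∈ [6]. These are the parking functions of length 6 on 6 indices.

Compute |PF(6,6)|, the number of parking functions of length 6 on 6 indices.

16807

|PF| = (6−6+1)·(6+1)^(6−1) = 1 · 16807 = 16807 (Konheim–Weiss)
Check (5,1,1,4,6,1) → sorted (1,1,1,4,5,6): b_i ≤ i ∀i, a PF.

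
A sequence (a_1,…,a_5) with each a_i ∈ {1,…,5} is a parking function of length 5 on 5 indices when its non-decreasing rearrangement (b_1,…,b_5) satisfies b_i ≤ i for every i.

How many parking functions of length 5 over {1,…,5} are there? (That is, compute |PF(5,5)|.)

Count = 1·6^4 = 1×1296 = 1296
E.g. (4,3,1,4,2) → sorted (1,2,3,4,4): b_i ≤ i ∀i, a PF.

1296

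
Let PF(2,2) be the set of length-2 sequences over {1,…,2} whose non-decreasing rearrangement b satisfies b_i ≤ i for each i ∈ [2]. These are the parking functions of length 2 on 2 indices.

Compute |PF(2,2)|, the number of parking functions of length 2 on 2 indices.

3

|PF(2,2)| = 1·3^1 = 1 · 3 = 3 (Konheim–Weiss)
One tuple (2,1) → sorted (1,2): b_i ≤ i ∀i, a PF.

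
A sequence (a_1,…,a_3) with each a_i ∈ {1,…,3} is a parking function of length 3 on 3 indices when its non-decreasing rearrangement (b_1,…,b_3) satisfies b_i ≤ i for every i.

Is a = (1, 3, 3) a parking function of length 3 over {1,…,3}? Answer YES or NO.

NO

Order a: b = (1, 3, 3).
  b_1=1 ≤ 1
  b_2=3 > 2
  fails at i=2 ⇒ NO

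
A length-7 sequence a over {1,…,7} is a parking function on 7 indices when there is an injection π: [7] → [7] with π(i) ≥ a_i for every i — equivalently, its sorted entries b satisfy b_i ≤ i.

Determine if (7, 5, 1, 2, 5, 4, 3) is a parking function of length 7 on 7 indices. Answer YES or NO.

YES

Sorted: b = (1, 2, 3, 4, 5, 5, 7).
  b_1=1 ≤ 1
  b_2=2 ≤ 2
  b_3=3 ≤ 3
  b_4=4 ≤ 4
  b_5=5 ≤ 5
  b_6=5 ≤ 6
  b_7=7 ≤ 7
All bounds hold ⇒ YES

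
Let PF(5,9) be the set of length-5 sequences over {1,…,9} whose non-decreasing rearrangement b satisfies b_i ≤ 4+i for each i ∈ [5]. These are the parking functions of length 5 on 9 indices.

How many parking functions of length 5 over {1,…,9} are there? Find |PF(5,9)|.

50000

|PF(5,9)| = 5·10^4 = 5×10000 = 50000 (Pollak)
Check (6,1,4,6,2) → sorted (1,2,4,6,6): b_i ≤ 4+i ∀i, a PF.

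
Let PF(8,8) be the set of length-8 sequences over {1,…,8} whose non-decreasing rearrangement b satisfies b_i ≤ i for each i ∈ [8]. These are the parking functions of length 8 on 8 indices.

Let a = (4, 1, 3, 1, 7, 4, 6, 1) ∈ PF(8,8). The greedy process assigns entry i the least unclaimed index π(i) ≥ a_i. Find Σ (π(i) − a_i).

Σπ = 36 ({1..8} each once); Σa = 4+1+3+1+7+4+6+1 = 27; disp = 36−27 = 9.

9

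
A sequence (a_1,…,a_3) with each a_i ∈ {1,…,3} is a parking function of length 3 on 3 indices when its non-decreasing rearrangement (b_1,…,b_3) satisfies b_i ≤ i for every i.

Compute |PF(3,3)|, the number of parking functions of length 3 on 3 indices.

|PF| = 1·4^2 = 1×16 = 16 (Pollak)
Check (1,3,2) → sorted (1,2,3): b_i ≤ i ∀i, a PF.

16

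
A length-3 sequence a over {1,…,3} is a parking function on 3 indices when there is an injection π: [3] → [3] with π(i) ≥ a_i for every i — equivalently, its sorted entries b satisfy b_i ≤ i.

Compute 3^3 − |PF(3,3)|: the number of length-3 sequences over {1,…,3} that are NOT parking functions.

Count = (4−3)·4^(3−1) = 1×16 = 16 [KW]
Example (2,3,3) → sorted (2,3,3): b_1=2>1, not a PF.
3^3 − 16 = 27 − 16 = 11

11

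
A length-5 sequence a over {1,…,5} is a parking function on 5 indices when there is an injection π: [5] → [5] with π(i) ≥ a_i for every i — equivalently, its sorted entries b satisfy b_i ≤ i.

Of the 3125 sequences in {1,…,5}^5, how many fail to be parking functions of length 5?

Count = (5+1−5)·(5+1)^{5−1} = 1 · 1296 = 1296 (Konheim–Weiss)
One tuple (5,4,5,1,5) → sorted (1,4,5,5,5): b_2=4>2, not a PF.
Total 3125; non-PF = 3125−1296 = 1829

1829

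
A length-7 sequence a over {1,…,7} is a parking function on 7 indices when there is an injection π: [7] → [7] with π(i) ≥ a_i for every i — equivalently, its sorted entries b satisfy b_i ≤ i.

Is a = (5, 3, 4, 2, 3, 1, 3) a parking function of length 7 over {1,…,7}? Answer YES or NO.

Sorted: b = (1, 2, 3, 3, 3, 4, 5).
  b_1=1 ≤ 1
  b_2=2 ≤ 2
  b_3=3 ≤ 3
  b_4=3 ≤ 4
  b_5=3 ≤ 5
  b_6=4 ≤ 6
  b_7=5 ≤ 7
All bounds hold ⇒ YES

YES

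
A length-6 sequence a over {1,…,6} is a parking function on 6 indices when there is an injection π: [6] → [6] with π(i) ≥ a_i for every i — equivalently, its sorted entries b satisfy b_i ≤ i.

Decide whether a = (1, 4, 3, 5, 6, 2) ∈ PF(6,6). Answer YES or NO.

Order a: b = (1, 2, 3, 4, 5, 6).
  b_1=1 ≤ 1
  b_2=2 ≤ 2
  b_3=3 ≤ 3
  b_4=4 ≤ 4
  b_5=5 ≤ 5
  b_6=6 ≤ 6
All bounds hold ⇒ YES

YES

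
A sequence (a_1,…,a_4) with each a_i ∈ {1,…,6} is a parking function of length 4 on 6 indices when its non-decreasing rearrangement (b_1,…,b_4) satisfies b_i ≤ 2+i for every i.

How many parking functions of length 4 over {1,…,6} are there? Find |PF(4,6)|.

Count = (6+1−4)·(6+1)^{4−1} = 3·343 = 1029
Example (1,4,3,2) → sorted (1,2,3,4): b_i ≤ 2+i ∀i, a PF.

1029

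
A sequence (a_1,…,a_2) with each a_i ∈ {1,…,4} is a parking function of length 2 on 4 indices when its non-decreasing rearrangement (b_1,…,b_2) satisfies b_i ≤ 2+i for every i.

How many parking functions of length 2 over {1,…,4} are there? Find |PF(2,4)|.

Count = 3·5^1 = 3×5 = 15 (Pollak)
Check (3,3) → sorted (3,3): b_i ≤ 2+i ∀i, a PF.

15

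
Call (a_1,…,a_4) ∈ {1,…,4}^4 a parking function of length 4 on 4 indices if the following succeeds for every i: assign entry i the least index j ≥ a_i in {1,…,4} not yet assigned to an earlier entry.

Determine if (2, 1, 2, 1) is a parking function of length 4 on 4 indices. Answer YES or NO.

Sorted: b = (1, 1, 2, 2).
  b_1=1 ≤ 1
  b_2=1 ≤ 2
  b_3=2 ≤ 3
  b_4=2 ≤ 4
All bounds hold ⇒ YES

YES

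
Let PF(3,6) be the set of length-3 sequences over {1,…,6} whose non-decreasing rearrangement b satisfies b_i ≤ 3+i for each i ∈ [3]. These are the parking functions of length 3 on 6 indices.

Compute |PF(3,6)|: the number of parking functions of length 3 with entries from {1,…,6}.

|PF(3,6)| = 4·7^2 = 4×49 = 196 (Pollak)
One tuple (1,2,5) → sorted (1,2,5): b_i ≤ 3+i ∀i, a PF.

196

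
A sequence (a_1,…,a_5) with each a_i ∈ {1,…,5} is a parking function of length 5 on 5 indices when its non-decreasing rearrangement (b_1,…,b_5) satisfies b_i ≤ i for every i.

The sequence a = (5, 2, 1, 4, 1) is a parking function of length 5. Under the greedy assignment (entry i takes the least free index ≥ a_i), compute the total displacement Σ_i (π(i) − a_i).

2

Σπ(i) = 1+…+5 = 15; Σa = 5+2+1+4+1 = 13; disp = 15−13 = 2.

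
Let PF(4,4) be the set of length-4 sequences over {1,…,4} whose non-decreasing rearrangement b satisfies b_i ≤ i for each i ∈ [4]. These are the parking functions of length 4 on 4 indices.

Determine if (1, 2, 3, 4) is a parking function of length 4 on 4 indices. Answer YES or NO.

YES

Sorted: b = (1, 2, 3, 4).
  b_1=1 ≤ 1
  b_2=2 ≤ 2
  b_3=3 ≤ 3
  b_4=4 ≤ 4
All bounds hold ⇒ YES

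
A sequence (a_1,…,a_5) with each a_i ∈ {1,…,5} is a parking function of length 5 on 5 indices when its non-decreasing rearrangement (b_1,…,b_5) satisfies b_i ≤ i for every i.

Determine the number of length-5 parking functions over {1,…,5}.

1296

Count = (5+1−5)·(5+1)^{5−1} = 1 · 1296 = 1296 (Pollak)
One tuple (3,1,1,5,2) → sorted (1,1,2,3,5): b_i ≤ i ∀i, a PF.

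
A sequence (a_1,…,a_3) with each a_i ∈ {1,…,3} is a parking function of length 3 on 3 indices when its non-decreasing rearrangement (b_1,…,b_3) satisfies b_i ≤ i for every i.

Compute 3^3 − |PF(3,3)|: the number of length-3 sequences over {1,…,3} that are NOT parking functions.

#PF = (4−3)·4^(3−1) = 1·16 = 16 [KW]
Example (2,3,3) → sorted (2,3,3): b_1=2>1, not a PF.
Total 27; non-PF = 27−16 = 11

11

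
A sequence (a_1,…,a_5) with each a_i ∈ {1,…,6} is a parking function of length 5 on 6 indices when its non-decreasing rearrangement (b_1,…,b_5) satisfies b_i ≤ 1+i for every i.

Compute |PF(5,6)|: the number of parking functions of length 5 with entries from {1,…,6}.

4802

#PF = (7−5)·7^(5−1) = 2×2401 = 4802
Check (1,1,2,1,5) → sorted (1,1,1,2,5): b_i ≤ 1+i ∀i, a PF.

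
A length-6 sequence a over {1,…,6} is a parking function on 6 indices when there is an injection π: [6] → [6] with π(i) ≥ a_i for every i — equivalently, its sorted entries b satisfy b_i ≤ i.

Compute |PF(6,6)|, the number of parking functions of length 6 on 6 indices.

|PF| = 1·7^5 = 1×16807 = 16807 (Pollak)
Check (1,2,5,3,4,5) → sorted (1,2,3,4,5,5): b_i ≤ i ∀i, a PF.

16807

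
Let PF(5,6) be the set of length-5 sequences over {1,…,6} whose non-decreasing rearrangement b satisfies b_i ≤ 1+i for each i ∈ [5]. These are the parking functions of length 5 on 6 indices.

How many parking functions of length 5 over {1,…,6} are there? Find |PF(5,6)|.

|PF(5,6)| = 2·7^4 = 2·2401 = 4802 (Pollak)
E.g. (5,4,4,3,1) → sorted (1,3,4,4,5): b_i ≤ 1+i ∀i, a PF.

4802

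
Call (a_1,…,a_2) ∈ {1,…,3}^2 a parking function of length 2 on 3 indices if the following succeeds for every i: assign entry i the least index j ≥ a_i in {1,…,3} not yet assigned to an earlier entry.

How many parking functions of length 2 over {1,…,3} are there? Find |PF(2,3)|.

Count = (3−2+1)·(3+1)^(2−1) = 2 · 4 = 8 (Konheim–Weiss)
Example (2,3) → sorted (2,3): b_i ≤ 1+i ∀i, a PF.

8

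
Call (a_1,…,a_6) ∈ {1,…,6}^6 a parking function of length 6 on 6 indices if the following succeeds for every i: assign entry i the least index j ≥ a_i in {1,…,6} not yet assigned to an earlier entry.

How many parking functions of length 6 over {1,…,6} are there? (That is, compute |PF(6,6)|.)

16807

|PF| = (6−6+1)·(6+1)^(6−1) = 1 · 16807 = 16807
E.g. (1,4,3,3,2,2) → sorted (1,2,2,3,3,4): b_i ≤ i ∀i, a PF.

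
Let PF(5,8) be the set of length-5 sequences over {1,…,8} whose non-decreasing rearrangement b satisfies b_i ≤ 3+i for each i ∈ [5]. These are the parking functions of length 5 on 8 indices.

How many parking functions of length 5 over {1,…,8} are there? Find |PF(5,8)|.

#PF = (8−5+1)·(8+1)^(5−1) = 4·6561 = 26244
E.g. (6,6,5,3,2) → sorted (2,3,5,6,6): b_i ≤ 3+i ∀i, a PF.

26244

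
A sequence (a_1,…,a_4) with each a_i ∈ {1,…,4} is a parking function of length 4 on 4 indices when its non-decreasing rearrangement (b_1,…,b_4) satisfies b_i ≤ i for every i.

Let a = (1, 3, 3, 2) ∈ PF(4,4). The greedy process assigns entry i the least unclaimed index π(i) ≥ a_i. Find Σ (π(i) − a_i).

Σπ(i) = 1+…+4 = 10; Σa = 1+3+3+2 = 9; disp = 10−9 = 1.

1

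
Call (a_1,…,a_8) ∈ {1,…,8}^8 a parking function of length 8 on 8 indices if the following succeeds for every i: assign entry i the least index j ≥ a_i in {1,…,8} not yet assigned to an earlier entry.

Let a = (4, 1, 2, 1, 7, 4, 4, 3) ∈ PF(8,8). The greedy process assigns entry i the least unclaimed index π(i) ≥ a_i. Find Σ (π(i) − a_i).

10

Σπ = 36 ({1..8} each once); Σa = 4+1+2+1+7+4+4+3 = 26; disp = 36−26 = 10.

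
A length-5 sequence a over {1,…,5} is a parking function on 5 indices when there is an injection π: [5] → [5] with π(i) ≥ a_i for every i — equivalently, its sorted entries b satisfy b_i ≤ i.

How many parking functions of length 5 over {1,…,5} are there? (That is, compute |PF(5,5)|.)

#PF = (5+1−5)·(5+1)^{5−1} = 1×1296 = 1296 (Pollak)
Example (1,3,2,5,4) → sorted (1,2,3,4,5): b_i ≤ i ∀i, a PF.

1296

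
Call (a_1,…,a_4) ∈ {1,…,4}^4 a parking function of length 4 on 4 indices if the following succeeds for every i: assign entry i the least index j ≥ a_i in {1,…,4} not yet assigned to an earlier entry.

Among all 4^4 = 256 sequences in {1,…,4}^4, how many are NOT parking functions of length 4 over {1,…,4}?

131

Count = (4−4+1)·(4+1)^(4−1) = 1 · 125 = 125 [KW]
Check (4,4,4,4) → sorted (4,4,4,4): b_1=4>1, not a PF.
4^4 − 125 = 256 − 125 = 131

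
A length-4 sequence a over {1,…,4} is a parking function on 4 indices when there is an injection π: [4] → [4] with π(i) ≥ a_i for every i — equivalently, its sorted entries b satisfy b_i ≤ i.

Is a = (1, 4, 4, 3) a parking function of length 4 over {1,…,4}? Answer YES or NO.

Sorted: b = (1, 3, 4, 4).
  b_1=1 ≤ 1
  b_2=3 > 2
  fails at i=2 ⇒ NO

NO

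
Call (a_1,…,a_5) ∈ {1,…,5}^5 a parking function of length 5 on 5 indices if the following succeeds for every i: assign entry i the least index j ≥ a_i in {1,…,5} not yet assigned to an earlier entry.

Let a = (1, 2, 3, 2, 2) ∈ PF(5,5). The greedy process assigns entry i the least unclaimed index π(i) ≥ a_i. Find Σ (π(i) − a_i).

5

Σπ = 15 ({1..5} each once); Σa = 1+2+3+2+2 = 10; disp = 15−10 = 5.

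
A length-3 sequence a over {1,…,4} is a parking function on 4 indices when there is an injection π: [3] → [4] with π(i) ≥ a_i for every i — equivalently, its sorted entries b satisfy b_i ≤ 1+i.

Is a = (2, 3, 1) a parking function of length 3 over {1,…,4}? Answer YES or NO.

YES

Sorted: b = (1, 2, 3).
  b_1=1 ≤ 2
  b_2=2 ≤ 3
  b_3=3 ≤ 4
All bounds hold ⇒ YES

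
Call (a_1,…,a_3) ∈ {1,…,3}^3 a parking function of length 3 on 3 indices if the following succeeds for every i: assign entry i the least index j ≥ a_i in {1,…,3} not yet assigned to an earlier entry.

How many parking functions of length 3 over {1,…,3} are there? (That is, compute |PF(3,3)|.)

16

#PF = (3−3+1)·(3+1)^(3−1) = 1 · 16 = 16 [KW]
One tuple (2,2,1) → sorted (1,2,2): b_i ≤ i ∀i, a PF.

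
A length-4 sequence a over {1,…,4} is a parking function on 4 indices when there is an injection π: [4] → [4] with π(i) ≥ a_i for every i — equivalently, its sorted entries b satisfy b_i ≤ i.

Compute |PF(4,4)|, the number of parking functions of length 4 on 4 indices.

125

Count = (4+1−4)·(4+1)^{4−1} = 1·125 = 125 (Konheim–Weiss)
Check (1,4,1,1) → sorted (1,1,1,4): b_i ≤ i ∀i, a PF.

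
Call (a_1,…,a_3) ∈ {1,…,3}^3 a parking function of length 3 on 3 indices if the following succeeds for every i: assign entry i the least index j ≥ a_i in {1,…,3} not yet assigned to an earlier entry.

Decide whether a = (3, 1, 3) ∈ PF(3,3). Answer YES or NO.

Order a: b = (1, 3, 3).
  b_1=1 ≤ 1
  b_2=3 > 2
  fails at i=2 ⇒ NO

NO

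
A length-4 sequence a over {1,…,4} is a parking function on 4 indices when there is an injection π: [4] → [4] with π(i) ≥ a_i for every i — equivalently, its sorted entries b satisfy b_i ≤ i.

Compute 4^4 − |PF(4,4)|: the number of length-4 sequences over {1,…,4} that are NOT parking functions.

131

|PF| = (4+1−4)·(4+1)^{4−1} = 1·125 = 125 (Pollak)
Check (4,4,3,4) → sorted (3,4,4,4): b_1=3>1, not a PF.
So 256 − 125 = 131 fail.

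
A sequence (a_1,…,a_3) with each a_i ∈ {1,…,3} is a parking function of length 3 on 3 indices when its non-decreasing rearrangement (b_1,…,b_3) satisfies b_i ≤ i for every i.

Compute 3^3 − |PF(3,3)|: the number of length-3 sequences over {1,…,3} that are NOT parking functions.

11

|PF(3,3)| = (4−3)·4^(3−1) = 1×16 = 16 (Pollak)
Example (1,3,3) → sorted (1,3,3): b_2=3>2, not a PF.
Total 27; non-PF = 27−16 = 11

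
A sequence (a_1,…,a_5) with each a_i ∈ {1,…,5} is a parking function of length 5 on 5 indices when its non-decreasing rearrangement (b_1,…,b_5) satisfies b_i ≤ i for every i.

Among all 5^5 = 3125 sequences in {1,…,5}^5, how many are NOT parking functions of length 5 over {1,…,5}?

1829

Count = (5−5+1)·(5+1)^(5−1) = 1·1296 = 1296 [KW]
Check (4,4,2,2,5) → sorted (2,2,4,4,5): b_1=2>1, not a PF.
Total 3125; non-PF = 3125−1296 = 1829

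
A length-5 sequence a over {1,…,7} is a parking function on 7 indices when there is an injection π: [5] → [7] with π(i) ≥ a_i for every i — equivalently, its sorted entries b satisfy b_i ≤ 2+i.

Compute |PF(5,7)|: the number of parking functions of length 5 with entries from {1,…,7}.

|PF| = 3·8^4 = 3·4096 = 12288 (Konheim–Weiss)
Example (4,3,2,4,5) → sorted (2,3,4,4,5): b_i ≤ 2+i ∀i, a PF.

12288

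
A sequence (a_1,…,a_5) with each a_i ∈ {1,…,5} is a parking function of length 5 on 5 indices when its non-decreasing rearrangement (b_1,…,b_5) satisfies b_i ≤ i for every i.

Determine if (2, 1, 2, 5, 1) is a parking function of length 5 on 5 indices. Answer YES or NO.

Order a: b = (1, 1, 2, 2, 5).
  b_1=1 ≤ 1
  b_2=1 ≤ 2
  b_3=2 ≤ 3
  b_4=2 ≤ 4
  b_5=5 ≤ 5
All bounds hold ⇒ YES

YES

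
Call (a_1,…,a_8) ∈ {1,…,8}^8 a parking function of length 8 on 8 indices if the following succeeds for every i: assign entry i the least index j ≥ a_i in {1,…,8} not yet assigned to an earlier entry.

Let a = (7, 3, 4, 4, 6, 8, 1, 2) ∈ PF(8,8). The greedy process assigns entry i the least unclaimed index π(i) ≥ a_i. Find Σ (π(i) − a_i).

Σπ = 8·9/2 = 36 (π permutes [8]); Σa = 7+3+4+4+6+8+1+2 = 35; disp = 36−35 = 1.

1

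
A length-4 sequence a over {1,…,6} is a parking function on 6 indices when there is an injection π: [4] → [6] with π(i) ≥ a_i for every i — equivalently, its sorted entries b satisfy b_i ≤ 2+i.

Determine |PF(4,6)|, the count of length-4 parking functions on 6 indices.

1029

|PF(4,6)| = (6+1−4)·(6+1)^{4−1} = 3×343 = 1029 (Pollak)
One tuple (1,4,4,6) → sorted (1,4,4,6): b_i ≤ 2+i ∀i, a PF.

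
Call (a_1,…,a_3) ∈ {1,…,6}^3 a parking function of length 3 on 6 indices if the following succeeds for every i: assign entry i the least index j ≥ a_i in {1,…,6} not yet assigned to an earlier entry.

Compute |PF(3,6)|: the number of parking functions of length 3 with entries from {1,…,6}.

196

#PF = 4·7^2 = 4×49 = 196 (Pollak)
Check (3,2,4) → sorted (2,3,4): b_i ≤ 3+i ∀i, a PF.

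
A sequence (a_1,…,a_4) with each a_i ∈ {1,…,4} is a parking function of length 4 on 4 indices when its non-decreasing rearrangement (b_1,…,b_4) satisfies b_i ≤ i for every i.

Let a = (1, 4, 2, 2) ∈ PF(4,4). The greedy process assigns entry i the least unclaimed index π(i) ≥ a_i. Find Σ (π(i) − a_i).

Σπ = 4·5/2 = 10 (π permutes [4]); Σa = 1+4+2+2 = 9; disp = 10−9 = 1.

1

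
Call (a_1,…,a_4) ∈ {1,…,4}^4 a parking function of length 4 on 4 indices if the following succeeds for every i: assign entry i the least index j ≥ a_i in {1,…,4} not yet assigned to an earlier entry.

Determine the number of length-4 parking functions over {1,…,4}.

Count = (5−4)·5^(4−1) = 1 · 125 = 125 [KW]
Example (2,1,1,1) → sorted (1,1,1,2): b_i ≤ i ∀i, a PF.

125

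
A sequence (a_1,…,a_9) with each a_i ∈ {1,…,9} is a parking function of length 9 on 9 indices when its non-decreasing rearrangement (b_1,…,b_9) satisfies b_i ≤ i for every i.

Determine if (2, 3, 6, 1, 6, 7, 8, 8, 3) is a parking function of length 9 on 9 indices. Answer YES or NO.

Order a: b = (1, 2, 3, 3, 6, 6, 7, 8, 8).
  b_1=1 ≤ 1
  b_2=2 ≤ 2
  b_3=3 ≤ 3
  b_4=3 ≤ 4
  b_5=6 > 5
  fails at i=5 ⇒ NO

NO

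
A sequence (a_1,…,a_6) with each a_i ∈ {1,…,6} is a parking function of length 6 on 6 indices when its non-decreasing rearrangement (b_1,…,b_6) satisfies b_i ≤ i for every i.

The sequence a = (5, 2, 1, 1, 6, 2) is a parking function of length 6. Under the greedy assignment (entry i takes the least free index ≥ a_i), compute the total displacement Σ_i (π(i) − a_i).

4

Σπ(i) = 1+…+6 = 21; Σa = 5+2+1+1+6+2 = 17; disp = 21−17 = 4.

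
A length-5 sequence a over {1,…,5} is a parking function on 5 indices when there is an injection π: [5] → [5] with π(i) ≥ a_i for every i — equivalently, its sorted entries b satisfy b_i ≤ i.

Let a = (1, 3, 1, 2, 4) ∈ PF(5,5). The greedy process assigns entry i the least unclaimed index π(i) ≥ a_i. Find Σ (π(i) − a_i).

4

Σπ = 15 ({1..5} each once); Σa = 1+3+1+2+4 = 11; disp = 15−11 = 4.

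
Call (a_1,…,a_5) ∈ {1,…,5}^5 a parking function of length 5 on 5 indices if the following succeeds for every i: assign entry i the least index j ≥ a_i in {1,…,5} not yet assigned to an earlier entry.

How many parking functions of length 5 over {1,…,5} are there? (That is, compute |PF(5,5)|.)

|PF(5,5)| = (5−5+1)·(5+1)^(5−1) = 1·1296 = 1296 (Pollak)
One tuple (1,2,1,3,5) → sorted (1,1,2,3,5): b_i ≤ i ∀i, a PF.

1296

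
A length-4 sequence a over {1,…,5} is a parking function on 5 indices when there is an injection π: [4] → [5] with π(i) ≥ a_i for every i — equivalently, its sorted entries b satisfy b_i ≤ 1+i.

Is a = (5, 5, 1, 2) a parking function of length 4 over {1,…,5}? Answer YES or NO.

NO

Rearranged: b = (1, 2, 5, 5).
  b_1=1 ≤ 2
  b_2=2 ≤ 3
  b_3=5 > 4
  fails at i=3 ⇒ NO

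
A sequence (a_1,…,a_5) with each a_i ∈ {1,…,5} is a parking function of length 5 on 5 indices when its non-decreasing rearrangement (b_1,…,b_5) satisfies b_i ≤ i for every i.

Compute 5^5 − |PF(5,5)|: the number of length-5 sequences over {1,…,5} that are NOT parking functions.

|PF(5,5)| = 1·6^4 = 1 · 1296 = 1296 (Pollak)
E.g. (4,4,5,3,5) → sorted (3,4,4,5,5): b_1=3>1, not a PF.
So 3125 − 1296 = 1829 fail.

1829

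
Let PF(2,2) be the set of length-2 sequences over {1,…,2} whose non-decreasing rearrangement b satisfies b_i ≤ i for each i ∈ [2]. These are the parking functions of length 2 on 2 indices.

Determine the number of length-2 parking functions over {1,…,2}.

Count = (2−2+1)·(2+1)^(2−1) = 1×3 = 3
Example (1,1) → sorted (1,1): b_i ≤ i ∀i, a PF.

3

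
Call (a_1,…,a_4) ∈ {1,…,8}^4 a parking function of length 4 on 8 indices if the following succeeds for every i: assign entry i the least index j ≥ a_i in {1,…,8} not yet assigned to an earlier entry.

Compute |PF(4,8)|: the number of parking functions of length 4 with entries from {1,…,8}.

3645

Count = 5·9^3 = 5 · 729 = 3645
Example (2,7,1,1) → sorted (1,1,2,7): b_i ≤ 4+i ∀i, a PF.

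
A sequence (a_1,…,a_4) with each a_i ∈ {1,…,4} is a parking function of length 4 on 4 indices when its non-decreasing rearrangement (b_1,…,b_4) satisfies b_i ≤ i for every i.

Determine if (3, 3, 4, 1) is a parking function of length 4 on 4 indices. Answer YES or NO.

Order a: b = (1, 3, 3, 4).
  b_1=1 ≤ 1
  b_2=3 > 2
  fails at i=2 ⇒ NO

NO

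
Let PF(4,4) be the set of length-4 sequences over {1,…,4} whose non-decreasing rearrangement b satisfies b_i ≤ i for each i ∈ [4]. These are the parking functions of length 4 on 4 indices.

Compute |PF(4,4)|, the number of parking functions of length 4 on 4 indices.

125

Count = (5−4)·5^(4−1) = 1×125 = 125 (Pollak)
E.g. (4,1,3,2) → sorted (1,2,3,4): b_i ≤ i ∀i, a PF.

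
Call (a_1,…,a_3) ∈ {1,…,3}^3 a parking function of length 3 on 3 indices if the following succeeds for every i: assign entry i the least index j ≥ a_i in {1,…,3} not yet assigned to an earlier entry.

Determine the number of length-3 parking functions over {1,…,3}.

16

|PF(3,3)| = 1·4^2 = 1·16 = 16
One tuple (1,1,1) → sorted (1,1,1): b_i ≤ i ∀i, a PF.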